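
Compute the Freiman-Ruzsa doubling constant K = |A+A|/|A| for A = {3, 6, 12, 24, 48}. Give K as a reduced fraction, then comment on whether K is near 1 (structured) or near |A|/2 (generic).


|A| = 5.
Compute A + A by enumerating all 25 pairs.
A + A = {6, 9, 12, 15, 18, 24, 27, 30, 36, 48, 51, 54, 60, 72, 96}, so |A + A| = 15.
K = |A + A| / |A| = 15/5 = 3/1 ≈ 3.0000.
Reference: AP of size 5 gives K = 9/5 ≈ 1.8000; a fully generic set of size 5 gives K ≈ 3.0000.

|A| = 5, |A + A| = 15, K = 15/5 = 3/1.


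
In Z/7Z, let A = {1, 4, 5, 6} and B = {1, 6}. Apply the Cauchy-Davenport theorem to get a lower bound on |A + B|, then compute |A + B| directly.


Cauchy-Davenport: |A + B| ≥ min(p, |A| + |B| - 1) for A, B nonempty in Z/pZ.
|A| = 4, |B| = 2, p = 7.
CD lower bound = min(7, 4 + 2 - 1) = min(7, 5) = 5.
Compute A + B mod 7 directly:
a = 1: 1+1=2, 1+6=0
a = 4: 4+1=5, 4+6=3
a = 5: 5+1=6, 5+6=4
a = 6: 6+1=0, 6+6=5
A + B = {0, 2, 3, 4, 5, 6}, so |A + B| = 6.
Verify: 6 ≥ 5? Yes ✓.

CD lower bound = 5, actual |A + B| = 6.


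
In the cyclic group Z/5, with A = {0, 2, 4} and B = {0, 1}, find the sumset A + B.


Work in Z/5Z: reduce every sum a + b modulo 5.
Enumerate all 6 pairs:
a = 0: 0+0=0, 0+1=1
a = 2: 2+0=2, 2+1=3
a = 4: 4+0=4, 4+1=0
Distinct residues collected: {0, 1, 2, 3, 4}
|A + B| = 5 (out of 5 total residues).

A + B = {0, 1, 2, 3, 4}


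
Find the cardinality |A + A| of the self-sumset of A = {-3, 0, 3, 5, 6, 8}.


A + A = {a + a' : a, a' ∈ A}; |A| = 6.
General bounds: 2|A| - 1 ≤ |A + A| ≤ |A|(|A|+1)/2, i.e. 11 ≤ |A + A| ≤ 21.
Lower bound 2|A|-1 is attained iff A is an arithmetic progression.
Enumerate sums a + a' for a ≤ a' (symmetric, so this suffices):
a = -3: -3+-3=-6, -3+0=-3, -3+3=0, -3+5=2, -3+6=3, -3+8=5
a = 0: 0+0=0, 0+3=3, 0+5=5, 0+6=6, 0+8=8
a = 3: 3+3=6, 3+5=8, 3+6=9, 3+8=11
a = 5: 5+5=10, 5+6=11, 5+8=13
a = 6: 6+6=12, 6+8=14
a = 8: 8+8=16
Distinct sums: {-6, -3, 0, 2, 3, 5, 6, 8, 9, 10, 11, 12, 13, 14, 16}
|A + A| = 15

|A + A| = 15


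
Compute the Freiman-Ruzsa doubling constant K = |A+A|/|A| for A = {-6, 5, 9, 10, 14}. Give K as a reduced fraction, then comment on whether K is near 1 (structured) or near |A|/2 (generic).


|A| = 5.
Compute A + A by enumerating all 25 pairs.
A + A = {-12, -1, 3, 4, 8, 10, 14, 15, 18, 19, 20, 23, 24, 28}, so |A + A| = 14.
K = |A + A| / |A| = 14/5 (already in lowest terms) ≈ 2.8000.
Reference: AP of size 5 gives K = 9/5 ≈ 1.8000; a fully generic set of size 5 gives K ≈ 3.0000.

|A| = 5, |A + A| = 14, K = 14/5.


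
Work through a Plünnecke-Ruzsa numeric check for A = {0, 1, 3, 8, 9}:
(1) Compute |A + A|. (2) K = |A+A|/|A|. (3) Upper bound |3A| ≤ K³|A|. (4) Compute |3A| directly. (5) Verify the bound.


|A| = 5.
Step 1: Compute A + A by enumerating all 25 pairs.
A + A = {0, 1, 2, 3, 4, 6, 8, 9, 10, 11, 12, 16, 17, 18}, so |A + A| = 14.
Step 2: Doubling constant K = |A + A|/|A| = 14/5 = 14/5 ≈ 2.8000.
Step 3: Plünnecke-Ruzsa gives |3A| ≤ K³·|A| = (2.8000)³ · 5 ≈ 109.7600.
Step 4: Compute 3A = A + A + A directly by enumerating all triples (a,b,c) ∈ A³; |3A| = 26.
Step 5: Check 26 ≤ 109.7600? Yes ✓.

K = 14/5, Plünnecke-Ruzsa bound K³|A| ≈ 109.7600, |3A| = 26, inequality holds.


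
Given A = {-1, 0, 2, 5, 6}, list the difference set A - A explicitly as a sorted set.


A - A = {a - a' : a, a' ∈ A}.
Compute a - a' for each ordered pair (a, a'):
a = -1: -1--1=0, -1-0=-1, -1-2=-3, -1-5=-6, -1-6=-7
a = 0: 0--1=1, 0-0=0, 0-2=-2, 0-5=-5, 0-6=-6
a = 2: 2--1=3, 2-0=2, 2-2=0, 2-5=-3, 2-6=-4
a = 5: 5--1=6, 5-0=5, 5-2=3, 5-5=0, 5-6=-1
a = 6: 6--1=7, 6-0=6, 6-2=4, 6-5=1, 6-6=0
Collecting distinct values (and noting 0 appears from a-a):
A - A = {-7, -6, -5, -4, -3, -2, -1, 0, 1, 2, 3, 4, 5, 6, 7}
|A - A| = 15

A - A = {-7, -6, -5, -4, -3, -2, -1, 0, 1, 2, 3, 4, 5, 6, 7}


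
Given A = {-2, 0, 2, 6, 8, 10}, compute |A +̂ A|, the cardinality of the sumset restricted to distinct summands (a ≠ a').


Restricted sumset: A +̂ A = {a + a' : a ∈ A, a' ∈ A, a ≠ a'}.
Equivalently, take A + A and drop any sum 2a that is achievable ONLY as a + a for a ∈ A (i.e. sums representable only with equal summands).
Enumerate pairs (a, a') with a < a' (symmetric, so each unordered pair gives one sum; this covers all a ≠ a'):
  -2 + 0 = -2
  -2 + 2 = 0
  -2 + 6 = 4
  -2 + 8 = 6
  -2 + 10 = 8
  0 + 2 = 2
  0 + 6 = 6
  0 + 8 = 8
  0 + 10 = 10
  2 + 6 = 8
  2 + 8 = 10
  2 + 10 = 12
  6 + 8 = 14
  6 + 10 = 16
  8 + 10 = 18
Collected distinct sums: {-2, 0, 2, 4, 6, 8, 10, 12, 14, 16, 18}
|A +̂ A| = 11
(Reference bound: |A +̂ A| ≥ 2|A| - 3 for |A| ≥ 2, with |A| = 6 giving ≥ 9.)

|A +̂ A| = 11


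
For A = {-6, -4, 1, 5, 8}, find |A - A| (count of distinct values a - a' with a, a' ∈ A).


A - A = {a - a' : a, a' ∈ A}; |A| = 5.
Bounds: 2|A|-1 ≤ |A - A| ≤ |A|² - |A| + 1, i.e. 9 ≤ |A - A| ≤ 21.
Note: 0 ∈ A - A always (from a - a). The set is symmetric: if d ∈ A - A then -d ∈ A - A.
Enumerate nonzero differences d = a - a' with a > a' (then include -d):
Positive differences: {2, 3, 4, 5, 7, 9, 11, 12, 14}
Full difference set: {0} ∪ (positive diffs) ∪ (negative diffs).
|A - A| = 1 + 2·9 = 19 (matches direct enumeration: 19).

|A - A| = 19


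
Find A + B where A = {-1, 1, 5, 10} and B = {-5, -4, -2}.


A + B = {a + b : a ∈ A, b ∈ B}.
Enumerate all |A|·|B| = 4·3 = 12 pairs (a, b) and collect distinct sums.
a = -1: -1+-5=-6, -1+-4=-5, -1+-2=-3
a = 1: 1+-5=-4, 1+-4=-3, 1+-2=-1
a = 5: 5+-5=0, 5+-4=1, 5+-2=3
a = 10: 10+-5=5, 10+-4=6, 10+-2=8
Collecting distinct sums: A + B = {-6, -5, -4, -3, -1, 0, 1, 3, 5, 6, 8}
|A + B| = 11

A + B = {-6, -5, -4, -3, -1, 0, 1, 3, 5, 6, 8}


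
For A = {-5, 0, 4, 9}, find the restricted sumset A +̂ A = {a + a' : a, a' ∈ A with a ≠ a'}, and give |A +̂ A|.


Restricted sumset: A +̂ A = {a + a' : a ∈ A, a' ∈ A, a ≠ a'}.
Equivalently, take A + A and drop any sum 2a that is achievable ONLY as a + a for a ∈ A (i.e. sums representable only with equal summands).
Enumerate pairs (a, a') with a < a' (symmetric, so each unordered pair gives one sum; this covers all a ≠ a'):
  -5 + 0 = -5
  -5 + 4 = -1
  -5 + 9 = 4
  0 + 4 = 4
  0 + 9 = 9
  4 + 9 = 13
Collected distinct sums: {-5, -1, 4, 9, 13}
|A +̂ A| = 5
(Reference bound: |A +̂ A| ≥ 2|A| - 3 for |A| ≥ 2, with |A| = 4 giving ≥ 5.)

|A +̂ A| = 5


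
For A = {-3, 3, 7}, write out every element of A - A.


A - A = {a - a' : a, a' ∈ A}.
Compute a - a' for each ordered pair (a, a'):
a = -3: -3--3=0, -3-3=-6, -3-7=-10
a = 3: 3--3=6, 3-3=0, 3-7=-4
a = 7: 7--3=10, 7-3=4, 7-7=0
Collecting distinct values (and noting 0 appears from a-a):
A - A = {-10, -6, -4, 0, 4, 6, 10}
|A - A| = 7

A - A = {-10, -6, -4, 0, 4, 6, 10}


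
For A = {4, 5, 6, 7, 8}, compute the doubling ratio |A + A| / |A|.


|A| = 5.
Compute A + A by enumerating all 25 pairs.
A + A = {8, 9, 10, 11, 12, 13, 14, 15, 16}, so |A + A| = 9.
K = |A + A| / |A| = 9/5 (already in lowest terms) ≈ 1.8000.
Reference: AP of size 5 gives K = 9/5 ≈ 1.8000; a fully generic set of size 5 gives K ≈ 3.0000.

|A| = 5, |A + A| = 9, K = 9/5.


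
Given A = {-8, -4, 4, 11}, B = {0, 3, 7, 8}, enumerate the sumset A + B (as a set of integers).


A + B = {a + b : a ∈ A, b ∈ B}.
Enumerate all |A|·|B| = 4·4 = 16 pairs (a, b) and collect distinct sums.
a = -8: -8+0=-8, -8+3=-5, -8+7=-1, -8+8=0
a = -4: -4+0=-4, -4+3=-1, -4+7=3, -4+8=4
a = 4: 4+0=4, 4+3=7, 4+7=11, 4+8=12
a = 11: 11+0=11, 11+3=14, 11+7=18, 11+8=19
Collecting distinct sums: A + B = {-8, -5, -4, -1, 0, 3, 4, 7, 11, 12, 14, 18, 19}
|A + B| = 13

A + B = {-8, -5, -4, -1, 0, 3, 4, 7, 11, 12, 14, 18, 19}


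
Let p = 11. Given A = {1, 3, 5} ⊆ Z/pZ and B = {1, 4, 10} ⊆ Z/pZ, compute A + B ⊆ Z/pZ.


Work in Z/11Z: reduce every sum a + b modulo 11.
Enumerate all 9 pairs:
a = 1: 1+1=2, 1+4=5, 1+10=0
a = 3: 3+1=4, 3+4=7, 3+10=2
a = 5: 5+1=6, 5+4=9, 5+10=4
Distinct residues collected: {0, 2, 4, 5, 6, 7, 9}
|A + B| = 7 (out of 11 total residues).

A + B = {0, 2, 4, 5, 6, 7, 9}


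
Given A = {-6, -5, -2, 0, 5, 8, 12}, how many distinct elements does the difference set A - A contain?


A - A = {a - a' : a, a' ∈ A}; |A| = 7.
Bounds: 2|A|-1 ≤ |A - A| ≤ |A|² - |A| + 1, i.e. 13 ≤ |A - A| ≤ 43.
Note: 0 ∈ A - A always (from a - a). The set is symmetric: if d ∈ A - A then -d ∈ A - A.
Enumerate nonzero differences d = a - a' with a > a' (then include -d):
Positive differences: {1, 2, 3, 4, 5, 6, 7, 8, 10, 11, 12, 13, 14, 17, 18}
Full difference set: {0} ∪ (positive diffs) ∪ (negative diffs).
|A - A| = 1 + 2·15 = 31 (matches direct enumeration: 31).

|A - A| = 31


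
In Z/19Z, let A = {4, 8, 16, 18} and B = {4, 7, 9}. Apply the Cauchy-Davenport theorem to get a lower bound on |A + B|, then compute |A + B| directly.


Cauchy-Davenport: |A + B| ≥ min(p, |A| + |B| - 1) for A, B nonempty in Z/pZ.
|A| = 4, |B| = 3, p = 19.
CD lower bound = min(19, 4 + 3 - 1) = min(19, 6) = 6.
Compute A + B mod 19 directly:
a = 4: 4+4=8, 4+7=11, 4+9=13
a = 8: 8+4=12, 8+7=15, 8+9=17
a = 16: 16+4=1, 16+7=4, 16+9=6
a = 18: 18+4=3, 18+7=6, 18+9=8
A + B = {1, 3, 4, 6, 8, 11, 12, 13, 15, 17}, so |A + B| = 10.
Verify: 10 ≥ 6? Yes ✓.

CD lower bound = 6, actual |A + B| = 10.


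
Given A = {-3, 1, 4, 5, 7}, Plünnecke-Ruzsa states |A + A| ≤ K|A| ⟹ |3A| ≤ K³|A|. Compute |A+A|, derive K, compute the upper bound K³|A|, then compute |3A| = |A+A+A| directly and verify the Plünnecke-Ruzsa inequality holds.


|A| = 5.
Step 1: Compute A + A by enumerating all 25 pairs.
A + A = {-6, -2, 1, 2, 4, 5, 6, 8, 9, 10, 11, 12, 14}, so |A + A| = 13.
Step 2: Doubling constant K = |A + A|/|A| = 13/5 = 13/5 ≈ 2.6000.
Step 3: Plünnecke-Ruzsa gives |3A| ≤ K³·|A| = (2.6000)³ · 5 ≈ 87.8800.
Step 4: Compute 3A = A + A + A directly by enumerating all triples (a,b,c) ∈ A³; |3A| = 23.
Step 5: Check 23 ≤ 87.8800? Yes ✓.

K = 13/5, Plünnecke-Ruzsa bound K³|A| ≈ 87.8800, |3A| = 23, inequality holds.


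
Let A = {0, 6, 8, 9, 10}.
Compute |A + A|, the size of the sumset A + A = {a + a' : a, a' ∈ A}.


A + A = {a + a' : a, a' ∈ A}; |A| = 5.
General bounds: 2|A| - 1 ≤ |A + A| ≤ |A|(|A|+1)/2, i.e. 9 ≤ |A + A| ≤ 15.
Lower bound 2|A|-1 is attained iff A is an arithmetic progression.
Enumerate sums a + a' for a ≤ a' (symmetric, so this suffices):
a = 0: 0+0=0, 0+6=6, 0+8=8, 0+9=9, 0+10=10
a = 6: 6+6=12, 6+8=14, 6+9=15, 6+10=16
a = 8: 8+8=16, 8+9=17, 8+10=18
a = 9: 9+9=18, 9+10=19
a = 10: 10+10=20
Distinct sums: {0, 6, 8, 9, 10, 12, 14, 15, 16, 17, 18, 19, 20}
|A + A| = 13

|A + A| = 13


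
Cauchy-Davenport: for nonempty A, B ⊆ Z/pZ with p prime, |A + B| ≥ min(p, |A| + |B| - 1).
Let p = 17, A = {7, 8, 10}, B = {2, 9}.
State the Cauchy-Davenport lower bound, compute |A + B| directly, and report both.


Cauchy-Davenport: |A + B| ≥ min(p, |A| + |B| - 1) for A, B nonempty in Z/pZ.
|A| = 3, |B| = 2, p = 17.
CD lower bound = min(17, 3 + 2 - 1) = min(17, 4) = 4.
Compute A + B mod 17 directly:
a = 7: 7+2=9, 7+9=16
a = 8: 8+2=10, 8+9=0
a = 10: 10+2=12, 10+9=2
A + B = {0, 2, 9, 10, 12, 16}, so |A + B| = 6.
Verify: 6 ≥ 4? Yes ✓.

CD lower bound = 4, actual |A + B| = 6.


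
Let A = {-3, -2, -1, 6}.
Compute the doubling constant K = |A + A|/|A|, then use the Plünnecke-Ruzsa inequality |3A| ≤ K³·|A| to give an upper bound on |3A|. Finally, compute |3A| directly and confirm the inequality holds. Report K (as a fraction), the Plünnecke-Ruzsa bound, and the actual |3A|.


|A| = 4.
Step 1: Compute A + A by enumerating all 16 pairs.
A + A = {-6, -5, -4, -3, -2, 3, 4, 5, 12}, so |A + A| = 9.
Step 2: Doubling constant K = |A + A|/|A| = 9/4 = 9/4 ≈ 2.2500.
Step 3: Plünnecke-Ruzsa gives |3A| ≤ K³·|A| = (2.2500)³ · 4 ≈ 45.5625.
Step 4: Compute 3A = A + A + A directly by enumerating all triples (a,b,c) ∈ A³; |3A| = 16.
Step 5: Check 16 ≤ 45.5625? Yes ✓.

K = 9/4, Plünnecke-Ruzsa bound K³|A| ≈ 45.5625, |3A| = 16, inequality holds.


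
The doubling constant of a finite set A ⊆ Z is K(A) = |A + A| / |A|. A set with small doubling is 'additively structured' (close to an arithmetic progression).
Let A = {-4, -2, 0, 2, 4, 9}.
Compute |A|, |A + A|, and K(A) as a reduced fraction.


|A| = 6.
Compute A + A by enumerating all 36 pairs.
A + A = {-8, -6, -4, -2, 0, 2, 4, 5, 6, 7, 8, 9, 11, 13, 18}, so |A + A| = 15.
K = |A + A| / |A| = 15/6 = 5/2 ≈ 2.5000.
Reference: AP of size 6 gives K = 11/6 ≈ 1.8333; a fully generic set of size 6 gives K ≈ 3.5000.

|A| = 6, |A + A| = 15, K = 15/6 = 5/2.


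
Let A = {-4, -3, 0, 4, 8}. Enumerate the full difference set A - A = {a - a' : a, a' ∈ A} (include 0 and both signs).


A - A = {a - a' : a, a' ∈ A}.
Compute a - a' for each ordered pair (a, a'):
a = -4: -4--4=0, -4--3=-1, -4-0=-4, -4-4=-8, -4-8=-12
a = -3: -3--4=1, -3--3=0, -3-0=-3, -3-4=-7, -3-8=-11
a = 0: 0--4=4, 0--3=3, 0-0=0, 0-4=-4, 0-8=-8
a = 4: 4--4=8, 4--3=7, 4-0=4, 4-4=0, 4-8=-4
a = 8: 8--4=12, 8--3=11, 8-0=8, 8-4=4, 8-8=0
Collecting distinct values (and noting 0 appears from a-a):
A - A = {-12, -11, -8, -7, -4, -3, -1, 0, 1, 3, 4, 7, 8, 11, 12}
|A - A| = 15

A - A = {-12, -11, -8, -7, -4, -3, -1, 0, 1, 3, 4, 7, 8, 11, 12}


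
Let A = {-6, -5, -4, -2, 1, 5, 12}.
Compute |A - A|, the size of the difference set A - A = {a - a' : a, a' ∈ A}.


A - A = {a - a' : a, a' ∈ A}; |A| = 7.
Bounds: 2|A|-1 ≤ |A - A| ≤ |A|² - |A| + 1, i.e. 13 ≤ |A - A| ≤ 43.
Note: 0 ∈ A - A always (from a - a). The set is symmetric: if d ∈ A - A then -d ∈ A - A.
Enumerate nonzero differences d = a - a' with a > a' (then include -d):
Positive differences: {1, 2, 3, 4, 5, 6, 7, 9, 10, 11, 14, 16, 17, 18}
Full difference set: {0} ∪ (positive diffs) ∪ (negative diffs).
|A - A| = 1 + 2·14 = 29 (matches direct enumeration: 29).

|A - A| = 29


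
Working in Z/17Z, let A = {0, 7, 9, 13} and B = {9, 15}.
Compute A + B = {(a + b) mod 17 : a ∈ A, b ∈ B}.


Work in Z/17Z: reduce every sum a + b modulo 17.
Enumerate all 8 pairs:
a = 0: 0+9=9, 0+15=15
a = 7: 7+9=16, 7+15=5
a = 9: 9+9=1, 9+15=7
a = 13: 13+9=5, 13+15=11
Distinct residues collected: {1, 5, 7, 9, 11, 15, 16}
|A + B| = 7 (out of 17 total residues).

A + B = {1, 5, 7, 9, 11, 15, 16}


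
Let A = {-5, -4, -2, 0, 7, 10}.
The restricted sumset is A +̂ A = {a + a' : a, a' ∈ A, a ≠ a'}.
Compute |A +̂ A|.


Restricted sumset: A +̂ A = {a + a' : a ∈ A, a' ∈ A, a ≠ a'}.
Equivalently, take A + A and drop any sum 2a that is achievable ONLY as a + a for a ∈ A (i.e. sums representable only with equal summands).
Enumerate pairs (a, a') with a < a' (symmetric, so each unordered pair gives one sum; this covers all a ≠ a'):
  -5 + -4 = -9
  -5 + -2 = -7
  -5 + 0 = -5
  -5 + 7 = 2
  -5 + 10 = 5
  -4 + -2 = -6
  -4 + 0 = -4
  -4 + 7 = 3
  -4 + 10 = 6
  -2 + 0 = -2
  -2 + 7 = 5
  -2 + 10 = 8
  0 + 7 = 7
  0 + 10 = 10
  7 + 10 = 17
Collected distinct sums: {-9, -7, -6, -5, -4, -2, 2, 3, 5, 6, 7, 8, 10, 17}
|A +̂ A| = 14
(Reference bound: |A +̂ A| ≥ 2|A| - 3 for |A| ≥ 2, with |A| = 6 giving ≥ 9.)

|A +̂ A| = 14


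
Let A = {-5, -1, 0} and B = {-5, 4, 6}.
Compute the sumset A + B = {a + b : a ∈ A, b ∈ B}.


A + B = {a + b : a ∈ A, b ∈ B}.
Enumerate all |A|·|B| = 3·3 = 9 pairs (a, b) and collect distinct sums.
a = -5: -5+-5=-10, -5+4=-1, -5+6=1
a = -1: -1+-5=-6, -1+4=3, -1+6=5
a = 0: 0+-5=-5, 0+4=4, 0+6=6
Collecting distinct sums: A + B = {-10, -6, -5, -1, 1, 3, 4, 5, 6}
|A + B| = 9

A + B = {-10, -6, -5, -1, 1, 3, 4, 5, 6}


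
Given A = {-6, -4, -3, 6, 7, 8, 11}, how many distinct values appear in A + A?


A + A = {a + a' : a, a' ∈ A}; |A| = 7.
General bounds: 2|A| - 1 ≤ |A + A| ≤ |A|(|A|+1)/2, i.e. 13 ≤ |A + A| ≤ 28.
Lower bound 2|A|-1 is attained iff A is an arithmetic progression.
Enumerate sums a + a' for a ≤ a' (symmetric, so this suffices):
a = -6: -6+-6=-12, -6+-4=-10, -6+-3=-9, -6+6=0, -6+7=1, -6+8=2, -6+11=5
a = -4: -4+-4=-8, -4+-3=-7, -4+6=2, -4+7=3, -4+8=4, -4+11=7
a = -3: -3+-3=-6, -3+6=3, -3+7=4, -3+8=5, -3+11=8
a = 6: 6+6=12, 6+7=13, 6+8=14, 6+11=17
a = 7: 7+7=14, 7+8=15, 7+11=18
a = 8: 8+8=16, 8+11=19
a = 11: 11+11=22
Distinct sums: {-12, -10, -9, -8, -7, -6, 0, 1, 2, 3, 4, 5, 7, 8, 12, 13, 14, 15, 16, 17, 18, 19, 22}
|A + A| = 23

|A + A| = 23


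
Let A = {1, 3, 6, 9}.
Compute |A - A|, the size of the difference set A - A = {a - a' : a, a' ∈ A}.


A - A = {a - a' : a, a' ∈ A}; |A| = 4.
Bounds: 2|A|-1 ≤ |A - A| ≤ |A|² - |A| + 1, i.e. 7 ≤ |A - A| ≤ 13.
Note: 0 ∈ A - A always (from a - a). The set is symmetric: if d ∈ A - A then -d ∈ A - A.
Enumerate nonzero differences d = a - a' with a > a' (then include -d):
Positive differences: {2, 3, 5, 6, 8}
Full difference set: {0} ∪ (positive diffs) ∪ (negative diffs).
|A - A| = 1 + 2·5 = 11 (matches direct enumeration: 11).

|A - A| = 11


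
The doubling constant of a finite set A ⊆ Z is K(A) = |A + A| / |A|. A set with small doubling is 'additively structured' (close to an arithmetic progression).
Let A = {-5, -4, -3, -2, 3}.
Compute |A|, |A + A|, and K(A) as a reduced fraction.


|A| = 5.
Compute A + A by enumerating all 25 pairs.
A + A = {-10, -9, -8, -7, -6, -5, -4, -2, -1, 0, 1, 6}, so |A + A| = 12.
K = |A + A| / |A| = 12/5 (already in lowest terms) ≈ 2.4000.
Reference: AP of size 5 gives K = 9/5 ≈ 1.8000; a fully generic set of size 5 gives K ≈ 3.0000.

|A| = 5, |A + A| = 12, K = 12/5.


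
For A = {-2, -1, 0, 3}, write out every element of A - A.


A - A = {a - a' : a, a' ∈ A}.
Compute a - a' for each ordered pair (a, a'):
a = -2: -2--2=0, -2--1=-1, -2-0=-2, -2-3=-5
a = -1: -1--2=1, -1--1=0, -1-0=-1, -1-3=-4
a = 0: 0--2=2, 0--1=1, 0-0=0, 0-3=-3
a = 3: 3--2=5, 3--1=4, 3-0=3, 3-3=0
Collecting distinct values (and noting 0 appears from a-a):
A - A = {-5, -4, -3, -2, -1, 0, 1, 2, 3, 4, 5}
|A - A| = 11

A - A = {-5, -4, -3, -2, -1, 0, 1, 2, 3, 4, 5}


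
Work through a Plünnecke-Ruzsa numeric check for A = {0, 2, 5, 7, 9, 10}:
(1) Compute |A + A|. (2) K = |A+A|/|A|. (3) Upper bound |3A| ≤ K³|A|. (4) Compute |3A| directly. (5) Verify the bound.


|A| = 6.
Step 1: Compute A + A by enumerating all 36 pairs.
A + A = {0, 2, 4, 5, 7, 9, 10, 11, 12, 14, 15, 16, 17, 18, 19, 20}, so |A + A| = 16.
Step 2: Doubling constant K = |A + A|/|A| = 16/6 = 16/6 ≈ 2.6667.
Step 3: Plünnecke-Ruzsa gives |3A| ≤ K³·|A| = (2.6667)³ · 6 ≈ 113.7778.
Step 4: Compute 3A = A + A + A directly by enumerating all triples (a,b,c) ∈ A³; |3A| = 28.
Step 5: Check 28 ≤ 113.7778? Yes ✓.

K = 16/6, Plünnecke-Ruzsa bound K³|A| ≈ 113.7778, |3A| = 28, inequality holds.


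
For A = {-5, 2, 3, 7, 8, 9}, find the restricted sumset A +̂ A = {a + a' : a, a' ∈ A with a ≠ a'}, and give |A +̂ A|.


Restricted sumset: A +̂ A = {a + a' : a ∈ A, a' ∈ A, a ≠ a'}.
Equivalently, take A + A and drop any sum 2a that is achievable ONLY as a + a for a ∈ A (i.e. sums representable only with equal summands).
Enumerate pairs (a, a') with a < a' (symmetric, so each unordered pair gives one sum; this covers all a ≠ a'):
  -5 + 2 = -3
  -5 + 3 = -2
  -5 + 7 = 2
  -5 + 8 = 3
  -5 + 9 = 4
  2 + 3 = 5
  2 + 7 = 9
  2 + 8 = 10
  2 + 9 = 11
  3 + 7 = 10
  3 + 8 = 11
  3 + 9 = 12
  7 + 8 = 15
  7 + 9 = 16
  8 + 9 = 17
Collected distinct sums: {-3, -2, 2, 3, 4, 5, 9, 10, 11, 12, 15, 16, 17}
|A +̂ A| = 13
(Reference bound: |A +̂ A| ≥ 2|A| - 3 for |A| ≥ 2, with |A| = 6 giving ≥ 9.)

|A +̂ A| = 13


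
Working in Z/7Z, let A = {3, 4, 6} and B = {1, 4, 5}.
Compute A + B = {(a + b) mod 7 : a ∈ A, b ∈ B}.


Work in Z/7Z: reduce every sum a + b modulo 7.
Enumerate all 9 pairs:
a = 3: 3+1=4, 3+4=0, 3+5=1
a = 4: 4+1=5, 4+4=1, 4+5=2
a = 6: 6+1=0, 6+4=3, 6+5=4
Distinct residues collected: {0, 1, 2, 3, 4, 5}
|A + B| = 6 (out of 7 total residues).

A + B = {0, 1, 2, 3, 4, 5}


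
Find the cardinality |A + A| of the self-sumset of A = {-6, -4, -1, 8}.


A + A = {a + a' : a, a' ∈ A}; |A| = 4.
General bounds: 2|A| - 1 ≤ |A + A| ≤ |A|(|A|+1)/2, i.e. 7 ≤ |A + A| ≤ 10.
Lower bound 2|A|-1 is attained iff A is an arithmetic progression.
Enumerate sums a + a' for a ≤ a' (symmetric, so this suffices):
a = -6: -6+-6=-12, -6+-4=-10, -6+-1=-7, -6+8=2
a = -4: -4+-4=-8, -4+-1=-5, -4+8=4
a = -1: -1+-1=-2, -1+8=7
a = 8: 8+8=16
Distinct sums: {-12, -10, -8, -7, -5, -2, 2, 4, 7, 16}
|A + A| = 10

|A + A| = 10


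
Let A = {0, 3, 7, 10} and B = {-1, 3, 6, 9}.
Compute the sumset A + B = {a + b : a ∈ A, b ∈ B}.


A + B = {a + b : a ∈ A, b ∈ B}.
Enumerate all |A|·|B| = 4·4 = 16 pairs (a, b) and collect distinct sums.
a = 0: 0+-1=-1, 0+3=3, 0+6=6, 0+9=9
a = 3: 3+-1=2, 3+3=6, 3+6=9, 3+9=12
a = 7: 7+-1=6, 7+3=10, 7+6=13, 7+9=16
a = 10: 10+-1=9, 10+3=13, 10+6=16, 10+9=19
Collecting distinct sums: A + B = {-1, 2, 3, 6, 9, 10, 12, 13, 16, 19}
|A + B| = 10

A + B = {-1, 2, 3, 6, 9, 10, 12, 13, 16, 19}


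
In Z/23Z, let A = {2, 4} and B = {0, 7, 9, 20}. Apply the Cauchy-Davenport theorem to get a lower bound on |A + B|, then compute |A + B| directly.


Cauchy-Davenport: |A + B| ≥ min(p, |A| + |B| - 1) for A, B nonempty in Z/pZ.
|A| = 2, |B| = 4, p = 23.
CD lower bound = min(23, 2 + 4 - 1) = min(23, 5) = 5.
Compute A + B mod 23 directly:
a = 2: 2+0=2, 2+7=9, 2+9=11, 2+20=22
a = 4: 4+0=4, 4+7=11, 4+9=13, 4+20=1
A + B = {1, 2, 4, 9, 11, 13, 22}, so |A + B| = 7.
Verify: 7 ≥ 5? Yes ✓.

CD lower bound = 5, actual |A + B| = 7.


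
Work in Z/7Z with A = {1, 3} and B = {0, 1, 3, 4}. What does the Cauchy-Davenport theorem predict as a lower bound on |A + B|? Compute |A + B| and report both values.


Cauchy-Davenport: |A + B| ≥ min(p, |A| + |B| - 1) for A, B nonempty in Z/pZ.
|A| = 2, |B| = 4, p = 7.
CD lower bound = min(7, 2 + 4 - 1) = min(7, 5) = 5.
Compute A + B mod 7 directly:
a = 1: 1+0=1, 1+1=2, 1+3=4, 1+4=5
a = 3: 3+0=3, 3+1=4, 3+3=6, 3+4=0
A + B = {0, 1, 2, 3, 4, 5, 6}, so |A + B| = 7.
Verify: 7 ≥ 5? Yes ✓.

CD lower bound = 5, actual |A + B| = 7.


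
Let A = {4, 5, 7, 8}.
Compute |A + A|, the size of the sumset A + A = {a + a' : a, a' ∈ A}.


A + A = {a + a' : a, a' ∈ A}; |A| = 4.
General bounds: 2|A| - 1 ≤ |A + A| ≤ |A|(|A|+1)/2, i.e. 7 ≤ |A + A| ≤ 10.
Lower bound 2|A|-1 is attained iff A is an arithmetic progression.
Enumerate sums a + a' for a ≤ a' (symmetric, so this suffices):
a = 4: 4+4=8, 4+5=9, 4+7=11, 4+8=12
a = 5: 5+5=10, 5+7=12, 5+8=13
a = 7: 7+7=14, 7+8=15
a = 8: 8+8=16
Distinct sums: {8, 9, 10, 11, 12, 13, 14, 15, 16}
|A + A| = 9

|A + A| = 9


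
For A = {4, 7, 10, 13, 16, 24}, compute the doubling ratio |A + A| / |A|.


|A| = 6.
Compute A + A by enumerating all 36 pairs.
A + A = {8, 11, 14, 17, 20, 23, 26, 28, 29, 31, 32, 34, 37, 40, 48}, so |A + A| = 15.
K = |A + A| / |A| = 15/6 = 5/2 ≈ 2.5000.
Reference: AP of size 6 gives K = 11/6 ≈ 1.8333; a fully generic set of size 6 gives K ≈ 3.5000.

|A| = 6, |A + A| = 15, K = 15/6 = 5/2.


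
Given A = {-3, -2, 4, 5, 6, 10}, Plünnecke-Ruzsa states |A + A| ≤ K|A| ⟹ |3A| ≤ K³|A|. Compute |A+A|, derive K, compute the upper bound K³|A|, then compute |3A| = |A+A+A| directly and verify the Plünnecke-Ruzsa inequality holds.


|A| = 6.
Step 1: Compute A + A by enumerating all 36 pairs.
A + A = {-6, -5, -4, 1, 2, 3, 4, 7, 8, 9, 10, 11, 12, 14, 15, 16, 20}, so |A + A| = 17.
Step 2: Doubling constant K = |A + A|/|A| = 17/6 = 17/6 ≈ 2.8333.
Step 3: Plünnecke-Ruzsa gives |3A| ≤ K³·|A| = (2.8333)³ · 6 ≈ 136.4722.
Step 4: Compute 3A = A + A + A directly by enumerating all triples (a,b,c) ∈ A³; |3A| = 32.
Step 5: Check 32 ≤ 136.4722? Yes ✓.

K = 17/6, Plünnecke-Ruzsa bound K³|A| ≈ 136.4722, |3A| = 32, inequality holds.


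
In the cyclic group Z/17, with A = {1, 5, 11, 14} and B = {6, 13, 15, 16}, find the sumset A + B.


Work in Z/17Z: reduce every sum a + b modulo 17.
Enumerate all 16 pairs:
a = 1: 1+6=7, 1+13=14, 1+15=16, 1+16=0
a = 5: 5+6=11, 5+13=1, 5+15=3, 5+16=4
a = 11: 11+6=0, 11+13=7, 11+15=9, 11+16=10
a = 14: 14+6=3, 14+13=10, 14+15=12, 14+16=13
Distinct residues collected: {0, 1, 3, 4, 7, 9, 10, 11, 12, 13, 14, 16}
|A + B| = 12 (out of 17 total residues).

A + B = {0, 1, 3, 4, 7, 9, 10, 11, 12, 13, 14, 16}


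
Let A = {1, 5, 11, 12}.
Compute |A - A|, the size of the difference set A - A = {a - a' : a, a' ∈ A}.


A - A = {a - a' : a, a' ∈ A}; |A| = 4.
Bounds: 2|A|-1 ≤ |A - A| ≤ |A|² - |A| + 1, i.e. 7 ≤ |A - A| ≤ 13.
Note: 0 ∈ A - A always (from a - a). The set is symmetric: if d ∈ A - A then -d ∈ A - A.
Enumerate nonzero differences d = a - a' with a > a' (then include -d):
Positive differences: {1, 4, 6, 7, 10, 11}
Full difference set: {0} ∪ (positive diffs) ∪ (negative diffs).
|A - A| = 1 + 2·6 = 13 (matches direct enumeration: 13).

|A - A| = 13


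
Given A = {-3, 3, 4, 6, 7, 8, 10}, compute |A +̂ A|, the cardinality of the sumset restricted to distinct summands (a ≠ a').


Restricted sumset: A +̂ A = {a + a' : a ∈ A, a' ∈ A, a ≠ a'}.
Equivalently, take A + A and drop any sum 2a that is achievable ONLY as a + a for a ∈ A (i.e. sums representable only with equal summands).
Enumerate pairs (a, a') with a < a' (symmetric, so each unordered pair gives one sum; this covers all a ≠ a'):
  -3 + 3 = 0
  -3 + 4 = 1
  -3 + 6 = 3
  -3 + 7 = 4
  -3 + 8 = 5
  -3 + 10 = 7
  3 + 4 = 7
  3 + 6 = 9
  3 + 7 = 10
  3 + 8 = 11
  3 + 10 = 13
  4 + 6 = 10
  4 + 7 = 11
  4 + 8 = 12
  4 + 10 = 14
  6 + 7 = 13
  6 + 8 = 14
  6 + 10 = 16
  7 + 8 = 15
  7 + 10 = 17
  8 + 10 = 18
Collected distinct sums: {0, 1, 3, 4, 5, 7, 9, 10, 11, 12, 13, 14, 15, 16, 17, 18}
|A +̂ A| = 16
(Reference bound: |A +̂ A| ≥ 2|A| - 3 for |A| ≥ 2, with |A| = 7 giving ≥ 11.)

|A +̂ A| = 16


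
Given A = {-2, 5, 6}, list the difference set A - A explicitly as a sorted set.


A - A = {a - a' : a, a' ∈ A}.
Compute a - a' for each ordered pair (a, a'):
a = -2: -2--2=0, -2-5=-7, -2-6=-8
a = 5: 5--2=7, 5-5=0, 5-6=-1
a = 6: 6--2=8, 6-5=1, 6-6=0
Collecting distinct values (and noting 0 appears from a-a):
A - A = {-8, -7, -1, 0, 1, 7, 8}
|A - A| = 7

A - A = {-8, -7, -1, 0, 1, 7, 8}


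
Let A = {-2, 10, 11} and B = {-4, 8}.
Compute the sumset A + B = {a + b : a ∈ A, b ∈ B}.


A + B = {a + b : a ∈ A, b ∈ B}.
Enumerate all |A|·|B| = 3·2 = 6 pairs (a, b) and collect distinct sums.
a = -2: -2+-4=-6, -2+8=6
a = 10: 10+-4=6, 10+8=18
a = 11: 11+-4=7, 11+8=19
Collecting distinct sums: A + B = {-6, 6, 7, 18, 19}
|A + B| = 5

A + B = {-6, 6, 7, 18, 19}


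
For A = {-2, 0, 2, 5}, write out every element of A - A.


A - A = {a - a' : a, a' ∈ A}.
Compute a - a' for each ordered pair (a, a'):
a = -2: -2--2=0, -2-0=-2, -2-2=-4, -2-5=-7
a = 0: 0--2=2, 0-0=0, 0-2=-2, 0-5=-5
a = 2: 2--2=4, 2-0=2, 2-2=0, 2-5=-3
a = 5: 5--2=7, 5-0=5, 5-2=3, 5-5=0
Collecting distinct values (and noting 0 appears from a-a):
A - A = {-7, -5, -4, -3, -2, 0, 2, 3, 4, 5, 7}
|A - A| = 11

A - A = {-7, -5, -4, -3, -2, 0, 2, 3, 4, 5, 7}


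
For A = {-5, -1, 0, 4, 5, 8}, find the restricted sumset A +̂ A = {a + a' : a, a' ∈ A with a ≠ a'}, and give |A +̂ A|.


Restricted sumset: A +̂ A = {a + a' : a ∈ A, a' ∈ A, a ≠ a'}.
Equivalently, take A + A and drop any sum 2a that is achievable ONLY as a + a for a ∈ A (i.e. sums representable only with equal summands).
Enumerate pairs (a, a') with a < a' (symmetric, so each unordered pair gives one sum; this covers all a ≠ a'):
  -5 + -1 = -6
  -5 + 0 = -5
  -5 + 4 = -1
  -5 + 5 = 0
  -5 + 8 = 3
  -1 + 0 = -1
  -1 + 4 = 3
  -1 + 5 = 4
  -1 + 8 = 7
  0 + 4 = 4
  0 + 5 = 5
  0 + 8 = 8
  4 + 5 = 9
  4 + 8 = 12
  5 + 8 = 13
Collected distinct sums: {-6, -5, -1, 0, 3, 4, 5, 7, 8, 9, 12, 13}
|A +̂ A| = 12
(Reference bound: |A +̂ A| ≥ 2|A| - 3 for |A| ≥ 2, with |A| = 6 giving ≥ 9.)

|A +̂ A| = 12


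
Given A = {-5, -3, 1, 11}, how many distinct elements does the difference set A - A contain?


A - A = {a - a' : a, a' ∈ A}; |A| = 4.
Bounds: 2|A|-1 ≤ |A - A| ≤ |A|² - |A| + 1, i.e. 7 ≤ |A - A| ≤ 13.
Note: 0 ∈ A - A always (from a - a). The set is symmetric: if d ∈ A - A then -d ∈ A - A.
Enumerate nonzero differences d = a - a' with a > a' (then include -d):
Positive differences: {2, 4, 6, 10, 14, 16}
Full difference set: {0} ∪ (positive diffs) ∪ (negative diffs).
|A - A| = 1 + 2·6 = 13 (matches direct enumeration: 13).

|A - A| = 13


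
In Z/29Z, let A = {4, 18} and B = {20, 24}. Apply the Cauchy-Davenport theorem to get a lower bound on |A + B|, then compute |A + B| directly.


Cauchy-Davenport: |A + B| ≥ min(p, |A| + |B| - 1) for A, B nonempty in Z/pZ.
|A| = 2, |B| = 2, p = 29.
CD lower bound = min(29, 2 + 2 - 1) = min(29, 3) = 3.
Compute A + B mod 29 directly:
a = 4: 4+20=24, 4+24=28
a = 18: 18+20=9, 18+24=13
A + B = {9, 13, 24, 28}, so |A + B| = 4.
Verify: 4 ≥ 3? Yes ✓.

CD lower bound = 3, actual |A + B| = 4.


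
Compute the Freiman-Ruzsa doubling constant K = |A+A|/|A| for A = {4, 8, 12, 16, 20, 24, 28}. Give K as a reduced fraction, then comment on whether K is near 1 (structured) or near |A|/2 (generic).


|A| = 7.
Compute A + A by enumerating all 49 pairs.
A + A = {8, 12, 16, 20, 24, 28, 32, 36, 40, 44, 48, 52, 56}, so |A + A| = 13.
K = |A + A| / |A| = 13/7 (already in lowest terms) ≈ 1.8571.
Reference: AP of size 7 gives K = 13/7 ≈ 1.8571; a fully generic set of size 7 gives K ≈ 4.0000.

|A| = 7, |A + A| = 13, K = 13/7.


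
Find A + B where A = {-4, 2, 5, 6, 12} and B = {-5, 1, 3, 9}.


A + B = {a + b : a ∈ A, b ∈ B}.
Enumerate all |A|·|B| = 5·4 = 20 pairs (a, b) and collect distinct sums.
a = -4: -4+-5=-9, -4+1=-3, -4+3=-1, -4+9=5
a = 2: 2+-5=-3, 2+1=3, 2+3=5, 2+9=11
a = 5: 5+-5=0, 5+1=6, 5+3=8, 5+9=14
a = 6: 6+-5=1, 6+1=7, 6+3=9, 6+9=15
a = 12: 12+-5=7, 12+1=13, 12+3=15, 12+9=21
Collecting distinct sums: A + B = {-9, -3, -1, 0, 1, 3, 5, 6, 7, 8, 9, 11, 13, 14, 15, 21}
|A + B| = 16

A + B = {-9, -3, -1, 0, 1, 3, 5, 6, 7, 8, 9, 11, 13, 14, 15, 21}


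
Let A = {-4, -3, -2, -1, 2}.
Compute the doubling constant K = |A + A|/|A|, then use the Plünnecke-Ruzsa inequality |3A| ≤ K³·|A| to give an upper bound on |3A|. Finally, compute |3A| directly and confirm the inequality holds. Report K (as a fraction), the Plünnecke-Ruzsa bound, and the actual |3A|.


|A| = 5.
Step 1: Compute A + A by enumerating all 25 pairs.
A + A = {-8, -7, -6, -5, -4, -3, -2, -1, 0, 1, 4}, so |A + A| = 11.
Step 2: Doubling constant K = |A + A|/|A| = 11/5 = 11/5 ≈ 2.2000.
Step 3: Plünnecke-Ruzsa gives |3A| ≤ K³·|A| = (2.2000)³ · 5 ≈ 53.2400.
Step 4: Compute 3A = A + A + A directly by enumerating all triples (a,b,c) ∈ A³; |3A| = 17.
Step 5: Check 17 ≤ 53.2400? Yes ✓.

K = 11/5, Plünnecke-Ruzsa bound K³|A| ≈ 53.2400, |3A| = 17, inequality holds.


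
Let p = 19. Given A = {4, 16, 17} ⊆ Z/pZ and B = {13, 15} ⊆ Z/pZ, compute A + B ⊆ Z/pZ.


Work in Z/19Z: reduce every sum a + b modulo 19.
Enumerate all 6 pairs:
a = 4: 4+13=17, 4+15=0
a = 16: 16+13=10, 16+15=12
a = 17: 17+13=11, 17+15=13
Distinct residues collected: {0, 10, 11, 12, 13, 17}
|A + B| = 6 (out of 19 total residues).

A + B = {0, 10, 11, 12, 13, 17}


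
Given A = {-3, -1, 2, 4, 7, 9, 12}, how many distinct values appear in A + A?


A + A = {a + a' : a, a' ∈ A}; |A| = 7.
General bounds: 2|A| - 1 ≤ |A + A| ≤ |A|(|A|+1)/2, i.e. 13 ≤ |A + A| ≤ 28.
Lower bound 2|A|-1 is attained iff A is an arithmetic progression.
Enumerate sums a + a' for a ≤ a' (symmetric, so this suffices):
a = -3: -3+-3=-6, -3+-1=-4, -3+2=-1, -3+4=1, -3+7=4, -3+9=6, -3+12=9
a = -1: -1+-1=-2, -1+2=1, -1+4=3, -1+7=6, -1+9=8, -1+12=11
a = 2: 2+2=4, 2+4=6, 2+7=9, 2+9=11, 2+12=14
a = 4: 4+4=8, 4+7=11, 4+9=13, 4+12=16
a = 7: 7+7=14, 7+9=16, 7+12=19
a = 9: 9+9=18, 9+12=21
a = 12: 12+12=24
Distinct sums: {-6, -4, -2, -1, 1, 3, 4, 6, 8, 9, 11, 13, 14, 16, 18, 19, 21, 24}
|A + A| = 18

|A + A| = 18


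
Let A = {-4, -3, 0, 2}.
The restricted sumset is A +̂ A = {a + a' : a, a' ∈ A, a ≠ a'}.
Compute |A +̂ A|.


Restricted sumset: A +̂ A = {a + a' : a ∈ A, a' ∈ A, a ≠ a'}.
Equivalently, take A + A and drop any sum 2a that is achievable ONLY as a + a for a ∈ A (i.e. sums representable only with equal summands).
Enumerate pairs (a, a') with a < a' (symmetric, so each unordered pair gives one sum; this covers all a ≠ a'):
  -4 + -3 = -7
  -4 + 0 = -4
  -4 + 2 = -2
  -3 + 0 = -3
  -3 + 2 = -1
  0 + 2 = 2
Collected distinct sums: {-7, -4, -3, -2, -1, 2}
|A +̂ A| = 6
(Reference bound: |A +̂ A| ≥ 2|A| - 3 for |A| ≥ 2, with |A| = 4 giving ≥ 5.)

|A +̂ A| = 6


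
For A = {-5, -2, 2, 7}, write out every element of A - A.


A - A = {a - a' : a, a' ∈ A}.
Compute a - a' for each ordered pair (a, a'):
a = -5: -5--5=0, -5--2=-3, -5-2=-7, -5-7=-12
a = -2: -2--5=3, -2--2=0, -2-2=-4, -2-7=-9
a = 2: 2--5=7, 2--2=4, 2-2=0, 2-7=-5
a = 7: 7--5=12, 7--2=9, 7-2=5, 7-7=0
Collecting distinct values (and noting 0 appears from a-a):
A - A = {-12, -9, -7, -5, -4, -3, 0, 3, 4, 5, 7, 9, 12}
|A - A| = 13

A - A = {-12, -9, -7, -5, -4, -3, 0, 3, 4, 5, 7, 9, 12}


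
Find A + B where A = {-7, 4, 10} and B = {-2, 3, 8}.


A + B = {a + b : a ∈ A, b ∈ B}.
Enumerate all |A|·|B| = 3·3 = 9 pairs (a, b) and collect distinct sums.
a = -7: -7+-2=-9, -7+3=-4, -7+8=1
a = 4: 4+-2=2, 4+3=7, 4+8=12
a = 10: 10+-2=8, 10+3=13, 10+8=18
Collecting distinct sums: A + B = {-9, -4, 1, 2, 7, 8, 12, 13, 18}
|A + B| = 9

A + B = {-9, -4, 1, 2, 7, 8, 12, 13, 18}


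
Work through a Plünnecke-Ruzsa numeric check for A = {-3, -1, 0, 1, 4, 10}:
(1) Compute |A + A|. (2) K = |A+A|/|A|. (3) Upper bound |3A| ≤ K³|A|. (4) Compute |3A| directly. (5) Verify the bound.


|A| = 6.
Step 1: Compute A + A by enumerating all 36 pairs.
A + A = {-6, -4, -3, -2, -1, 0, 1, 2, 3, 4, 5, 7, 8, 9, 10, 11, 14, 20}, so |A + A| = 18.
Step 2: Doubling constant K = |A + A|/|A| = 18/6 = 18/6 ≈ 3.0000.
Step 3: Plünnecke-Ruzsa gives |3A| ≤ K³·|A| = (3.0000)³ · 6 ≈ 162.0000.
Step 4: Compute 3A = A + A + A directly by enumerating all triples (a,b,c) ∈ A³; |3A| = 31.
Step 5: Check 31 ≤ 162.0000? Yes ✓.

K = 18/6, Plünnecke-Ruzsa bound K³|A| ≈ 162.0000, |3A| = 31, inequality holds.


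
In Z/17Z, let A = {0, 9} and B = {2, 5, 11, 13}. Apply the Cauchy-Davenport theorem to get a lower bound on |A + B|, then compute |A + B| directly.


Cauchy-Davenport: |A + B| ≥ min(p, |A| + |B| - 1) for A, B nonempty in Z/pZ.
|A| = 2, |B| = 4, p = 17.
CD lower bound = min(17, 2 + 4 - 1) = min(17, 5) = 5.
Compute A + B mod 17 directly:
a = 0: 0+2=2, 0+5=5, 0+11=11, 0+13=13
a = 9: 9+2=11, 9+5=14, 9+11=3, 9+13=5
A + B = {2, 3, 5, 11, 13, 14}, so |A + B| = 6.
Verify: 6 ≥ 5? Yes ✓.

CD lower bound = 5, actual |A + B| = 6.


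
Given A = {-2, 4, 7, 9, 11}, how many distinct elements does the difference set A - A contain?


A - A = {a - a' : a, a' ∈ A}; |A| = 5.
Bounds: 2|A|-1 ≤ |A - A| ≤ |A|² - |A| + 1, i.e. 9 ≤ |A - A| ≤ 21.
Note: 0 ∈ A - A always (from a - a). The set is symmetric: if d ∈ A - A then -d ∈ A - A.
Enumerate nonzero differences d = a - a' with a > a' (then include -d):
Positive differences: {2, 3, 4, 5, 6, 7, 9, 11, 13}
Full difference set: {0} ∪ (positive diffs) ∪ (negative diffs).
|A - A| = 1 + 2·9 = 19 (matches direct enumeration: 19).

|A - A| = 19


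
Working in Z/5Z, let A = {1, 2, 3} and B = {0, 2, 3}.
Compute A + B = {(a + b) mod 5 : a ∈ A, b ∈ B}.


Work in Z/5Z: reduce every sum a + b modulo 5.
Enumerate all 9 pairs:
a = 1: 1+0=1, 1+2=3, 1+3=4
a = 2: 2+0=2, 2+2=4, 2+3=0
a = 3: 3+0=3, 3+2=0, 3+3=1
Distinct residues collected: {0, 1, 2, 3, 4}
|A + B| = 5 (out of 5 total residues).

A + B = {0, 1, 2, 3, 4}


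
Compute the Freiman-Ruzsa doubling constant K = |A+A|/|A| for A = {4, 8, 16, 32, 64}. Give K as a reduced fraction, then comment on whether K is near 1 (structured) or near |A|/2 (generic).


|A| = 5.
Compute A + A by enumerating all 25 pairs.
A + A = {8, 12, 16, 20, 24, 32, 36, 40, 48, 64, 68, 72, 80, 96, 128}, so |A + A| = 15.
K = |A + A| / |A| = 15/5 = 3/1 ≈ 3.0000.
Reference: AP of size 5 gives K = 9/5 ≈ 1.8000; a fully generic set of size 5 gives K ≈ 3.0000.

|A| = 5, |A + A| = 15, K = 15/5 = 3/1.


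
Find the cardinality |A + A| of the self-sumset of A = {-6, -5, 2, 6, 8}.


A + A = {a + a' : a, a' ∈ A}; |A| = 5.
General bounds: 2|A| - 1 ≤ |A + A| ≤ |A|(|A|+1)/2, i.e. 9 ≤ |A + A| ≤ 15.
Lower bound 2|A|-1 is attained iff A is an arithmetic progression.
Enumerate sums a + a' for a ≤ a' (symmetric, so this suffices):
a = -6: -6+-6=-12, -6+-5=-11, -6+2=-4, -6+6=0, -6+8=2
a = -5: -5+-5=-10, -5+2=-3, -5+6=1, -5+8=3
a = 2: 2+2=4, 2+6=8, 2+8=10
a = 6: 6+6=12, 6+8=14
a = 8: 8+8=16
Distinct sums: {-12, -11, -10, -4, -3, 0, 1, 2, 3, 4, 8, 10, 12, 14, 16}
|A + A| = 15

|A + A| = 15


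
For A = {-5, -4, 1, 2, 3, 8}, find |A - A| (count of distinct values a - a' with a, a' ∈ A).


A - A = {a - a' : a, a' ∈ A}; |A| = 6.
Bounds: 2|A|-1 ≤ |A - A| ≤ |A|² - |A| + 1, i.e. 11 ≤ |A - A| ≤ 31.
Note: 0 ∈ A - A always (from a - a). The set is symmetric: if d ∈ A - A then -d ∈ A - A.
Enumerate nonzero differences d = a - a' with a > a' (then include -d):
Positive differences: {1, 2, 5, 6, 7, 8, 12, 13}
Full difference set: {0} ∪ (positive diffs) ∪ (negative diffs).
|A - A| = 1 + 2·8 = 17 (matches direct enumeration: 17).

|A - A| = 17


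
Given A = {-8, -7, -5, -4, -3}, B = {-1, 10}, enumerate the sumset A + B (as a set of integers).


A + B = {a + b : a ∈ A, b ∈ B}.
Enumerate all |A|·|B| = 5·2 = 10 pairs (a, b) and collect distinct sums.
a = -8: -8+-1=-9, -8+10=2
a = -7: -7+-1=-8, -7+10=3
a = -5: -5+-1=-6, -5+10=5
a = -4: -4+-1=-5, -4+10=6
a = -3: -3+-1=-4, -3+10=7
Collecting distinct sums: A + B = {-9, -8, -6, -5, -4, 2, 3, 5, 6, 7}
|A + B| = 10

A + B = {-9, -8, -6, -5, -4, 2, 3, 5, 6, 7}


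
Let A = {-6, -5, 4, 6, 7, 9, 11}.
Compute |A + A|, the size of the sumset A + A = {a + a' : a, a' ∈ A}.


A + A = {a + a' : a, a' ∈ A}; |A| = 7.
General bounds: 2|A| - 1 ≤ |A + A| ≤ |A|(|A|+1)/2, i.e. 13 ≤ |A + A| ≤ 28.
Lower bound 2|A|-1 is attained iff A is an arithmetic progression.
Enumerate sums a + a' for a ≤ a' (symmetric, so this suffices):
a = -6: -6+-6=-12, -6+-5=-11, -6+4=-2, -6+6=0, -6+7=1, -6+9=3, -6+11=5
a = -5: -5+-5=-10, -5+4=-1, -5+6=1, -5+7=2, -5+9=4, -5+11=6
a = 4: 4+4=8, 4+6=10, 4+7=11, 4+9=13, 4+11=15
a = 6: 6+6=12, 6+7=13, 6+9=15, 6+11=17
a = 7: 7+7=14, 7+9=16, 7+11=18
a = 9: 9+9=18, 9+11=20
a = 11: 11+11=22
Distinct sums: {-12, -11, -10, -2, -1, 0, 1, 2, 3, 4, 5, 6, 8, 10, 11, 12, 13, 14, 15, 16, 17, 18, 20, 22}
|A + A| = 24

|A + A| = 24


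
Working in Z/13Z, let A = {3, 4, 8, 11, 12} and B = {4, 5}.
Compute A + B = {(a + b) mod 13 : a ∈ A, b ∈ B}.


Work in Z/13Z: reduce every sum a + b modulo 13.
Enumerate all 10 pairs:
a = 3: 3+4=7, 3+5=8
a = 4: 4+4=8, 4+5=9
a = 8: 8+4=12, 8+5=0
a = 11: 11+4=2, 11+5=3
a = 12: 12+4=3, 12+5=4
Distinct residues collected: {0, 2, 3, 4, 7, 8, 9, 12}
|A + B| = 8 (out of 13 total residues).

A + B = {0, 2, 3, 4, 7, 8, 9, 12}


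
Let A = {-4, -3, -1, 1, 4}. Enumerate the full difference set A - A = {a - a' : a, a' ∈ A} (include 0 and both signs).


A - A = {a - a' : a, a' ∈ A}.
Compute a - a' for each ordered pair (a, a'):
a = -4: -4--4=0, -4--3=-1, -4--1=-3, -4-1=-5, -4-4=-8
a = -3: -3--4=1, -3--3=0, -3--1=-2, -3-1=-4, -3-4=-7
a = -1: -1--4=3, -1--3=2, -1--1=0, -1-1=-2, -1-4=-5
a = 1: 1--4=5, 1--3=4, 1--1=2, 1-1=0, 1-4=-3
a = 4: 4--4=8, 4--3=7, 4--1=5, 4-1=3, 4-4=0
Collecting distinct values (and noting 0 appears from a-a):
A - A = {-8, -7, -5, -4, -3, -2, -1, 0, 1, 2, 3, 4, 5, 7, 8}
|A - A| = 15

A - A = {-8, -7, -5, -4, -3, -2, -1, 0, 1, 2, 3, 4, 5, 7, 8}


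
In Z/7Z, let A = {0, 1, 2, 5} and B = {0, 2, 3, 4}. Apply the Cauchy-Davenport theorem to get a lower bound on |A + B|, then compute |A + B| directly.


Cauchy-Davenport: |A + B| ≥ min(p, |A| + |B| - 1) for A, B nonempty in Z/pZ.
|A| = 4, |B| = 4, p = 7.
CD lower bound = min(7, 4 + 4 - 1) = min(7, 7) = 7.
Compute A + B mod 7 directly:
a = 0: 0+0=0, 0+2=2, 0+3=3, 0+4=4
a = 1: 1+0=1, 1+2=3, 1+3=4, 1+4=5
a = 2: 2+0=2, 2+2=4, 2+3=5, 2+4=6
a = 5: 5+0=5, 5+2=0, 5+3=1, 5+4=2
A + B = {0, 1, 2, 3, 4, 5, 6}, so |A + B| = 7.
Verify: 7 ≥ 7? Yes ✓.

CD lower bound = 7, actual |A + B| = 7.
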